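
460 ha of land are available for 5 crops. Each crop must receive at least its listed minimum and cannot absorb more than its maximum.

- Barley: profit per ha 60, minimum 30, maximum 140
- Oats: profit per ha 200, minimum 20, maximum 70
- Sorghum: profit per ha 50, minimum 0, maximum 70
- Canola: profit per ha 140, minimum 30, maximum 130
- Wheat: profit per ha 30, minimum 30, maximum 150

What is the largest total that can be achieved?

Meeting every minimum uses 30+20+0+30+30 = 110 ha, leaving 350.
Rank by profit per ha: Oats 200 > Canola 140 > Barley 60 > Sorghum 50 > Wheat 30.
Oats: +50 to 70 (cap) → 300 left.
Canola takes 100 more to reach its cap of 130 → 200 left.
Barley takes 110 more to reach its cap of 140 → 90 left.
Give Sorghum 70 more to hit its cap of 70 → 20 left.
Only 20 left; Wheat takes them to reach 50.
Total = 60×140 + 200×70 + 50×70 + 140×130 + 30×50 = 45600.

45600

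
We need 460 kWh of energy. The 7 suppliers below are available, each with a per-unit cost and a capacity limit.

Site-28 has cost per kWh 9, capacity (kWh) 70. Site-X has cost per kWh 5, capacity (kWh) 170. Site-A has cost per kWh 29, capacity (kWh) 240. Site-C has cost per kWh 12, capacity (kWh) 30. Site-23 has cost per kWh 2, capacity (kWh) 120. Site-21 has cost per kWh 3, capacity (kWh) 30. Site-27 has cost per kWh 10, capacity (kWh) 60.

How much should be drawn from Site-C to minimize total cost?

Cheapest first:
Site-23 (2): use full 120 ; 340 kWh to go.
Take 30 from Site-21 at 3 ; need 310 more.
Site-X (5): use full 170 ; 140 kWh to go.
Site-28 at 9: take all 70 kWh ; 70 still needed.
Site-27 at 10: take all 60 kWh ; 10 still needed.
Site-C at 12: take 10 of its 30 ; requirement met.
Site-A: unused.

10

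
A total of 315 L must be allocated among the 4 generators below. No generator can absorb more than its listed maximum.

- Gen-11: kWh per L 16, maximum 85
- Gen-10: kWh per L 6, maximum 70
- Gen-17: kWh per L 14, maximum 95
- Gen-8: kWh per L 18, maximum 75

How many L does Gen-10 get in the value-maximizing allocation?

Highest kWh per L first: Gen-8 18 > Gen-11 16 > Gen-17 14 > Gen-10 6.
Give Gen-8 75 to hit its cap of 75 → 240 left.
Give Gen-11 85 to hit its cap of 85 → 155 left.
Gen-17 takes 95 to reach its cap of 95 → 60 left.
Gen-10: +60 (room for 70) → 60. Pool exhausted.

60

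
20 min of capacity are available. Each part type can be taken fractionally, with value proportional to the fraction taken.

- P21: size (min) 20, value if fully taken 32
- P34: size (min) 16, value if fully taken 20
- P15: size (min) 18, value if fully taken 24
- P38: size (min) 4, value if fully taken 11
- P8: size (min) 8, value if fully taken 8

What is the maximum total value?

36.6

Sort by value density: P38 11/4≈2.75, P21 32/20≈1.6, P15 24/18≈1.33, P34 20/16≈1.25, P8 8/8≈1.
Take all of P38 (4 min, value 11) — 16 min left.
Fill the last 16 min with part of P21: 16/20 of it earns 25.6.
Total value = 36.6.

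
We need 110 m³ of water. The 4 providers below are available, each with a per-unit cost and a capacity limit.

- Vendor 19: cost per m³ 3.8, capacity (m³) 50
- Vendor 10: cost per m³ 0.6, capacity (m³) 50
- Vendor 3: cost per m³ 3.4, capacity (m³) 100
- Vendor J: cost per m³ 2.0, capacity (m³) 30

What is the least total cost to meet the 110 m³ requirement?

Fill from the cheapest provider first.
Take 50 from Vendor 10 at 0.6 → need 60 more.
Take 30 from Vendor J at 2.0 → need 30 more.
Vendor 3 (3.4): take the remaining 30 → done.
Vendor 19: unused.
Cost = 50×0.6 + 30×2.0 + 30×3.4 = 192.

192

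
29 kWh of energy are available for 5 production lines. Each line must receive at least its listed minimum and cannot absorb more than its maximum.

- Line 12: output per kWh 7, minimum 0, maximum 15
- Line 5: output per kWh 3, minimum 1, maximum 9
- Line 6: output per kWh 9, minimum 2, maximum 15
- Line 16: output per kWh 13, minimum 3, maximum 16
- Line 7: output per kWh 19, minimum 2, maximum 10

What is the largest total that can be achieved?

419

Meeting every minimum uses 0+1+2+3+2 = 8 kWh, leaving 21.
Order the production lines by output per kWh: Line 7 19 > Line 16 13 > Line 6 9 > Line 12 7 > Line 5 3.
Line 7: +8 to 10 (cap) ; 13 left.
Line 16: +13 to 16 (cap) ; 0 left.
Total = 3×1 + 9×2 + 13×16 + 19×10 = 419.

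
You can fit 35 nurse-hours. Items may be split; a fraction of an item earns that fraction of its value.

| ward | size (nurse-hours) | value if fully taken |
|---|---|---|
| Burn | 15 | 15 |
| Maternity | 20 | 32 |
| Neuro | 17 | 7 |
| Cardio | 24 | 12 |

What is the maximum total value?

Sort by value density: Maternity 32/20≈1.6, Burn 15/15≈1, Cardio 12/24≈0.5, Neuro 7/17≈0.412.
Maternity: take in full, 20 nurse-hours for value 32 ; 15 left.
Take all of Burn (15 nurse-hours, value 15) ; 0 nurse-hours left.
Total value = 47.

47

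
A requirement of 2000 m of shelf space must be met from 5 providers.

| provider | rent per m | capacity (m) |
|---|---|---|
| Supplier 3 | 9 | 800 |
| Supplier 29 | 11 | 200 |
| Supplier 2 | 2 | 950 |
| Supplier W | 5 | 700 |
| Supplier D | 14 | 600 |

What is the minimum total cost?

Fill from the cheapest provider first.
Supplier 2 at 2: take all 950 m → 1050 still needed.
Supplier W at 5: take all 700 m → 350 still needed.
Supplier 3 at 9: take 350 of its 800 → requirement met.
Supplier 29, Supplier D: unused.
Cost = 950×2 + 700×5 + 350×9 = 8550.

8550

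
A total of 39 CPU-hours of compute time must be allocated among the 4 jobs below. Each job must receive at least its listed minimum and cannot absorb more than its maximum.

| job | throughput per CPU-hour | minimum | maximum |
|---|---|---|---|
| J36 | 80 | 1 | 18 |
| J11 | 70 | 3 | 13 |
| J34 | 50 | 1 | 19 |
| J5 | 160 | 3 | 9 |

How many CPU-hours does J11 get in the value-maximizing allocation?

11

Meeting every minimum uses 1+3+1+3 = 8 CPU-hours, leaving 31.
Rank by throughput per CPU-hour: J5 160 > J36 80 > J11 70 > J34 50.
J5: +6 to 9 (cap) → 25 left.
J36: +17 to 18 (cap) → 8 left.
Only 8 left; J11 takes them to reach 11.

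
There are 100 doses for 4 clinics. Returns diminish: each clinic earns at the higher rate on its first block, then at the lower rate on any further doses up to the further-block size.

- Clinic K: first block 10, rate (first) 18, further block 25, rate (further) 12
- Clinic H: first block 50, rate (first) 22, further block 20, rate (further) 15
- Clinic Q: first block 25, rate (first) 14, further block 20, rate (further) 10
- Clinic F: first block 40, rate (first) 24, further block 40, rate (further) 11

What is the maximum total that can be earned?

Rank every tier by rate: Clinic F/T1 24 > Clinic H/T1 22 > Clinic K/T1 18 > Clinic H/T2 15 > Clinic Q/T1 14 > Clinic K/T2 12 > Clinic F/T2 11 > Clinic Q/T2 10.
Clinic F T1 at 24: fill all 40 — 60 left.
Clinic H/T1 (22): +50 — 10 left.
Clinic K/T1 (18): +10 — 0 left.
Total = 24×40 + 22×50 + 18×10 = 2240.

2240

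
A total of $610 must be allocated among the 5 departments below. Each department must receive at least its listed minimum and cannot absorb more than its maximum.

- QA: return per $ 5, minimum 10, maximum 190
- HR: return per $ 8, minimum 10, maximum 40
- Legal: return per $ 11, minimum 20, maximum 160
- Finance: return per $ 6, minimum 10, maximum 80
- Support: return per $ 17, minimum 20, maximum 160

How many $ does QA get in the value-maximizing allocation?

Meeting every minimum uses 10+10+20+10+20 = 70 $, leaving 540.
Order the departments by return per $: Support 17 > Legal 11 > HR 8 > Finance 6 > QA 5.
Give Support 140 more to hit its cap of 160 → 400 left.
Legal takes 140 more to reach its cap of 160 → 260 left.
HR: +30 to 40 (cap) → 230 left.
Give Finance 70 more to hit its cap of 80 → 160 left.
Only 160 left; QA takes them to reach 170.

170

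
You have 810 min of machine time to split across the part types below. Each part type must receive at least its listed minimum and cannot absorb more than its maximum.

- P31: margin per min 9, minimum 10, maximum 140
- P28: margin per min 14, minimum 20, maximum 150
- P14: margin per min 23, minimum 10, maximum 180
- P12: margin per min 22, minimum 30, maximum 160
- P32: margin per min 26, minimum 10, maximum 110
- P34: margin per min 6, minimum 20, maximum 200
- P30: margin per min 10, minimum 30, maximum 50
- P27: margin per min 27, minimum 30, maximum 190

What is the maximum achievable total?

17700

Meeting every minimum uses 10+20+10+30+10+20+30+30 = 160 min, leaving 650.
Order the part types by margin per min: P27 27 > P32 26 > P14 23 > P12 22 > P28 14 > P30 10 > P31 9 > P34 6.
Give P27 160 more to hit its cap of 190 — 490 left.
Give P32 100 more to hit its cap of 110 — 390 left.
P14 takes 170 more to reach its cap of 180 — 220 left.
P12: +130 to 160 (cap) — 90 left.
Only 90 left; P28 takes them to reach 110.
Total = 9×10 + 14×110 + 23×180 + 22×160 + 26×110 + 6×20 + 10×30 + 27×190 = 17700.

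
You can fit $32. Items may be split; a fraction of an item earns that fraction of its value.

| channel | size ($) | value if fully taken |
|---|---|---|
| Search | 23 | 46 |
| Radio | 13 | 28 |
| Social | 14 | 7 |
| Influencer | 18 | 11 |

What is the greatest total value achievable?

Rank by value-to-size ratio: Radio 28/13≈2.15, Search 46/23≈2, Influencer 11/18≈0.611, Social 7/14≈0.5.
Radio: take in full, 13 $ for value 28 ; 19 left.
Fill the last 19 $ with part of Search: 19/23 of it earns 38.
Total value = 66.

66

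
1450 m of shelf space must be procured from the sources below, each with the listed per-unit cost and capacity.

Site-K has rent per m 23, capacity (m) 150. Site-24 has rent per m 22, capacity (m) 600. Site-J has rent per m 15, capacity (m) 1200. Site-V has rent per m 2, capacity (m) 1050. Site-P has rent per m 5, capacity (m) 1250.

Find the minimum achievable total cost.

4100

Use sources in increasing cost order.
Take 1050 from Site-V at 2 — need 400 more.
Site-P at 5: take 400 of its 1250 — requirement met.
Site-J, Site-24, Site-K: unused.
Cost = 1050×2 + 400×5 = 4100.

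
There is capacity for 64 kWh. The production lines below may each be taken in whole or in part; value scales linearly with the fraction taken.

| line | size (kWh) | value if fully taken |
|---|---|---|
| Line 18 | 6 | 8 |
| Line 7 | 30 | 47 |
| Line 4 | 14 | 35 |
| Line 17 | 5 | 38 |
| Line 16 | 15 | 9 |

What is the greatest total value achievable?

133.4

Best value per unit of size first: Line 17 38/5≈7.6, Line 4 35/14≈2.5, Line 7 47/30≈1.57, Line 18 8/6≈1.33, Line 16 9/15≈0.6.
Line 17: take in full, 5 kWh for value 38 — 59 left.
All 14 kWh of Line 4 fit (value 35) — 45 remain.
Take all of Line 7 (30 kWh, value 47) — 15 kWh left.
Take all of Line 18 (6 kWh, value 8) — 9 kWh left.
Fill the last 9 kWh with part of Line 16: 9/15 of it earns 5.4.
Total value = 133.4.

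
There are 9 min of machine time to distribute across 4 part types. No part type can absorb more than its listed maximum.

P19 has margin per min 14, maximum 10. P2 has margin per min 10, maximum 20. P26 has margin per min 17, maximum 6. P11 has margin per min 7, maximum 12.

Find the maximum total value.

144

Highest margin per min first: P26 17 > P19 14 > P2 10 > P11 7.
P26: +6 to 6 (cap) → 3 left.
P19: +3 (room for 10) → 3. Pool exhausted.
Total = 14×3 + 17×6 = 144.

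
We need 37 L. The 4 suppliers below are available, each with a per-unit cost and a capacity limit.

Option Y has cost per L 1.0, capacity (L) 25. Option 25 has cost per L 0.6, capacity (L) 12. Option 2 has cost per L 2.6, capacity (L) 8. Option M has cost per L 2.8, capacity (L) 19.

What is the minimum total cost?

Fill from the cheapest supplier first.
Option 25 at 0.6: take all 12 L → 25 still needed.
Take 25 from Option Y at 1.0 → need 0 more.
Option 2, Option M: unused.
Cost = 12×0.6 + 25×1.0 = 32.2.

32.2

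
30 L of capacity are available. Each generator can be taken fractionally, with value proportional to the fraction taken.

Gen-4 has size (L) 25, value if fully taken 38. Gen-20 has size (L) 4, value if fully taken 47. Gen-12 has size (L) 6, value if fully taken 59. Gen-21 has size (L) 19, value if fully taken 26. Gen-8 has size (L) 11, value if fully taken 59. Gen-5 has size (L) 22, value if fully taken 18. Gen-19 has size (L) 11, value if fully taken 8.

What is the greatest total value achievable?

178.68

Rank by value-to-size ratio: Gen-20 47/4≈11.8, Gen-12 59/6≈9.83, Gen-8 59/11≈5.36, Gen-4 38/25≈1.52, Gen-21 26/19≈1.37, Gen-5 18/22≈0.818, Gen-19 8/11≈0.727.
All 4 L of Gen-20 fit (value 47) ; 26 remain.
All 6 L of Gen-12 fit (value 59) ; 20 remain.
Gen-8: take in full, 11 L for value 59 ; 9 left.
Fill the last 9 L with part of Gen-4: 9/25 of it earns 13.68.
Total value = 178.68.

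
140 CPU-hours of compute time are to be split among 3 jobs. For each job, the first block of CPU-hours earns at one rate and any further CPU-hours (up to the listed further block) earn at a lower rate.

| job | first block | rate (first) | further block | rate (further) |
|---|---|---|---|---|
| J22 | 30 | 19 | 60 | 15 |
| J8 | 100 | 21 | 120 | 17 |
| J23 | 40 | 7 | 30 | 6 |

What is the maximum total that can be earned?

Order all 6 blocks by rate: J8/T1 21 > J22/T1 19 > J8/T2 17 > J22/T2 15 > J23/T1 7 > J23/T2 6.
J8/T1 (21): +100 → 40 left.
J22 T1 at 19: fill all 30 → 10 left.
10 remain; put them into J8 T2 at 17.
Total = 21×100 + 19×30 + 17×10 = 2840.

2840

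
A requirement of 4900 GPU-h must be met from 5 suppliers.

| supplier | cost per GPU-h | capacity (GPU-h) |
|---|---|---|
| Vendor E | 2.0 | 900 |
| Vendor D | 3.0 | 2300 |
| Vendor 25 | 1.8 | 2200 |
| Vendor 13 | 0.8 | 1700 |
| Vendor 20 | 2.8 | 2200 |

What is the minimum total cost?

7400

Use suppliers in increasing cost order.
Vendor 13 (0.8): use full 1700 — 3200 GPU-h to go.
Vendor 25 at 1.8: take all 2200 GPU-h — 1000 still needed.
Vendor E (2.0): use full 900 — 100 GPU-h to go.
Vendor 20 (2.8): take the remaining 100 — done.
Vendor D: unused.
Cost = 1700×0.8 + 2200×1.8 + 900×2.0 + 100×2.8 = 7400.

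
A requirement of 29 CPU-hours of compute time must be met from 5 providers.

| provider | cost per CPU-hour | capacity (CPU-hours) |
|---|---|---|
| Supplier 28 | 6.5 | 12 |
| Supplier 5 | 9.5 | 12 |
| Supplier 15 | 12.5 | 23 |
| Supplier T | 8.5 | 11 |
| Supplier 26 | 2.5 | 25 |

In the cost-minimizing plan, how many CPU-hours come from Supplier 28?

4

Cheapest first:
Take 25 from Supplier 26 at 2.5 → need 4 more.
Supplier 28 (6.5): take the remaining 4 → done.
Supplier T, Supplier 5, Supplier 15: unused.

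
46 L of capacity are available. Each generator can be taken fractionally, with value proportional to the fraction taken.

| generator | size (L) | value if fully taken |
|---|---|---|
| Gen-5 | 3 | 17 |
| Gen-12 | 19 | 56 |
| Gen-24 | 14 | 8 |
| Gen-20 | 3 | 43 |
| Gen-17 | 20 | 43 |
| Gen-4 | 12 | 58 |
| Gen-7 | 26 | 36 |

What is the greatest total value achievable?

193.35

Sort by value density: Gen-20 43/3≈14.3, Gen-5 17/3≈5.67, Gen-4 58/12≈4.83, Gen-12 56/19≈2.95, Gen-17 43/20≈2.15, Gen-7 36/26≈1.38, Gen-24 8/14≈0.571.
Gen-20: take in full, 3 L for value 43 — 43 left.
Take all of Gen-5 (3 L, value 17) — 40 L left.
All 12 L of Gen-4 fit (value 58) — 28 remain.
Take all of Gen-12 (19 L, value 56) — 9 L left.
Fill the last 9 L with part of Gen-17: 9/20 of it earns 19.35.
Total value = 193.35.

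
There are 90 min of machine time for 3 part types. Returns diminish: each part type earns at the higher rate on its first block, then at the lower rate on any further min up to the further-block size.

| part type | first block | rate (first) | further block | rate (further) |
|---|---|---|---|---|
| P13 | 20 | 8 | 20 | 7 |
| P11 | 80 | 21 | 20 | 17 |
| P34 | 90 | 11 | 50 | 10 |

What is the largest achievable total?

Rank every tier by rate: P11/tier1 21 > P11/tier2 17 > P34/tier1 11 > P34/tier2 10 > P13/tier1 8 > P13/tier2 7.
P11 tier1 at 21: fill all 80 ; 10 left.
P11/tier2: +10 of 20 at 17; pool empty.
Total = 21×80 + 17×10 = 1850.

1850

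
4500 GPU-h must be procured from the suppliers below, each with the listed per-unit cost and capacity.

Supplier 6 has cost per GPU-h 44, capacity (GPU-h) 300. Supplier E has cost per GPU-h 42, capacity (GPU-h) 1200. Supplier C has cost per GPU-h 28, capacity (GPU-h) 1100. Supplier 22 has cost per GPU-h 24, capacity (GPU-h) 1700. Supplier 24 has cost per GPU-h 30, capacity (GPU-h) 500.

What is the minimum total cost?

Fill from the cheapest supplier first.
Take 1700 from Supplier 22 at 24 — need 2800 more.
Supplier C at 28: take all 1100 GPU-h — 1700 still needed.
Supplier 24 at 30: take all 500 GPU-h — 1200 still needed.
Supplier E at 42: take all 1200 GPU-h — 0 still needed.
Supplier 6: unused.
Cost = 1700×24 + 1100×28 + 500×30 + 1200×42 = 137000.

137000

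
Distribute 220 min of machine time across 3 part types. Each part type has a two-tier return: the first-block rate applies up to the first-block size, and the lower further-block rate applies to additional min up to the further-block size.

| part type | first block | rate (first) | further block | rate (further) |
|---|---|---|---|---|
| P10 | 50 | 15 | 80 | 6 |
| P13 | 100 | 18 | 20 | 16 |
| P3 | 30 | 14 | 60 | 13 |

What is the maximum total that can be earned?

3550

Order all 6 blocks by rate: P13/first 18 > P13/second 16 > P10/first 15 > P3/first 14 > P3/second 13 > P10/second 6.
P13/first (18): +100 → 120 left.
P13 second at 16: fill all 20 → 100 left.
P10 first at 15: fill all 50 → 50 left.
Fill P3 first block (30 at 14) → 20 left.
20 remain; put them into P3 second at 13.
Total = 18×100 + 16×20 + 15×50 + 14×30 + 13×20 = 3550.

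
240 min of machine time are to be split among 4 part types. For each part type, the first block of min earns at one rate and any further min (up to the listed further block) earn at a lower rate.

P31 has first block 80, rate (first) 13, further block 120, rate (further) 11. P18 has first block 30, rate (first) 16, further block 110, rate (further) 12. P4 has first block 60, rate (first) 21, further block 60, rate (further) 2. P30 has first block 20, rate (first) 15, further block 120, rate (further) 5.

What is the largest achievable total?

3680

Order all 8 blocks by rate: P4/T1 21 > P18/T1 16 > P30/T1 15 > P31/T1 13 > P18/T2 12 > P31/T2 11 > P30/T2 5 > P4/T2 2.
P4 T1 at 21: fill all 60 ; 180 left.
Fill P18 T1 block (30 at 16) ; 150 left.
P30/T1 (15): +20 ; 130 left.
P31 T1 at 13: fill all 80 ; 50 left.
50 remain; put them into P18 T2 at 12.
Total = 21×60 + 16×30 + 15×20 + 13×80 + 12×50 = 3680.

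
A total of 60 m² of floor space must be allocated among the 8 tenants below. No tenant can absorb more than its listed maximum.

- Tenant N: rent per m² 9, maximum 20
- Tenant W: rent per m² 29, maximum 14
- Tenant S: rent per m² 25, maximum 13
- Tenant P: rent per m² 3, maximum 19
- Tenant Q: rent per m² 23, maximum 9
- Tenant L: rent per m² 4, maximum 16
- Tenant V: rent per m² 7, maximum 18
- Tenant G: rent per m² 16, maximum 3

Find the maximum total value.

1173

Rank by rent per m²: Tenant W 29 > Tenant S 25 > Tenant Q 23 > Tenant G 16 > Tenant N 9 > Tenant V 7 > Tenant L 4 > Tenant P 3.
Tenant W: +14 to 14 (cap) → 46 left.
Tenant S takes 13 to reach its cap of 13 → 33 left.
Give Tenant Q 9 to hit its cap of 9 → 24 left.
Tenant G: +3 to 3 (cap) → 21 left.
Tenant N: +20 to 20 (cap) → 1 left.
Only 1 left; Tenant V takes them to reach 1.
Total = 9×20 + 29×14 + 25×13 + 23×9 + 7×1 + 16×3 = 1173.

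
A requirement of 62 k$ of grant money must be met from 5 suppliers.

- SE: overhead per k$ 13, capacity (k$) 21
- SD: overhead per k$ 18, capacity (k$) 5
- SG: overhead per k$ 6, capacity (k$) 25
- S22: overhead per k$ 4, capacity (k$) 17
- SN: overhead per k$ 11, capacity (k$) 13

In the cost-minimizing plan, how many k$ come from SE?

7

Cheapest first:
S22 (4): use full 17 → 45 k$ to go.
SG at 6: take all 25 k$ → 20 still needed.
Take 13 from SN at 11 → need 7 more.
SE (13): take the remaining 7 → done.
SD: unused.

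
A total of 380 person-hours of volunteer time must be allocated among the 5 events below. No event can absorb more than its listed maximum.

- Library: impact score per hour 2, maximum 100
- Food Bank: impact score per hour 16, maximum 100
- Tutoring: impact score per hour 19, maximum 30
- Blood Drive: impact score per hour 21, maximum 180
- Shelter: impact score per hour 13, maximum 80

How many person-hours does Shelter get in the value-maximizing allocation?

Order the events by impact score per hour: Blood Drive 21 > Tutoring 19 > Food Bank 16 > Shelter 13 > Library 2.
Give Blood Drive 180 to hit its cap of 180 ; 200 left.
Give Tutoring 30 to hit its cap of 30 ; 170 left.
Food Bank: +100 to 100 (cap) ; 70 left.
Shelter has room for 80 but only 70 remain, so it gets 70.

70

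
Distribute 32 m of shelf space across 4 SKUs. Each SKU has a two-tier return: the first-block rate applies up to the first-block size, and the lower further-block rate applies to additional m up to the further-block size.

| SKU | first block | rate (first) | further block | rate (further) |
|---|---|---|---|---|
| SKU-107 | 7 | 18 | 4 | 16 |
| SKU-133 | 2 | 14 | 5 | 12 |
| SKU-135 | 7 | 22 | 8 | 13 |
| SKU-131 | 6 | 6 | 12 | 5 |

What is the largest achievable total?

Treat each block as its own option and order by rate: SKU-135/T1 22 > SKU-107/T1 18 > SKU-107/T2 16 > SKU-133/T1 14 > SKU-135/T2 13 > SKU-133/T2 12 > SKU-131/T1 6 > SKU-131/T2 5.
Fill SKU-135 T1 block (7 at 22) → 25 left.
SKU-107 T1 at 18: fill all 7 → 18 left.
SKU-107/T2 (16): +4 → 14 left.
SKU-133 T1 at 14: fill all 2 → 12 left.
Fill SKU-135 T2 block (8 at 13) → 4 left.
SKU-133/T2: +4 of 5 at 12; pool empty.
Total = 22×7 + 18×7 + 16×4 + 14×2 + 13×8 + 12×4 = 524.

524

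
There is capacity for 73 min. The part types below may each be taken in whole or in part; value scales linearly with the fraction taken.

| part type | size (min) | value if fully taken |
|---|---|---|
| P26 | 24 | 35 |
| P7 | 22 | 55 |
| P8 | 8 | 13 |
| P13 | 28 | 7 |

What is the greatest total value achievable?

Sort by value density: P7 55/22≈2.5, P8 13/8≈1.62, P26 35/24≈1.46, P13 7/28≈0.25.
Take all of P7 (22 min, value 55) — 51 min left.
Take all of P8 (8 min, value 13) — 43 min left.
All 24 min of P26 fit (value 35) — 19 remain.
19 min left: a 19/28 share of P13 gives 7×19/28 = 4.75.
Total value = 107.75.

107.75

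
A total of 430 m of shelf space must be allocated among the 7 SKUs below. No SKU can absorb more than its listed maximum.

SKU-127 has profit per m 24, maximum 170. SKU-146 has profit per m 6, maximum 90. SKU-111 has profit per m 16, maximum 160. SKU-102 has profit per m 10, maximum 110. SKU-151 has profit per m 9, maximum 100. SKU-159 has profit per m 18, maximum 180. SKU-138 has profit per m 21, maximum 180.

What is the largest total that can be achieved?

9300

Order the SKUs by profit per m: SKU-127 24 > SKU-138 21 > SKU-159 18 > SKU-111 16 > SKU-102 10 > SKU-151 9 > SKU-146 6.
SKU-127: +170 to 170 (cap) ; 260 left.
Give SKU-138 180 to hit its cap of 180 ; 80 left.
SKU-159 has room for 180 but only 80 remain, so it gets 80.
Total = 24×170 + 18×80 + 21×180 = 9300.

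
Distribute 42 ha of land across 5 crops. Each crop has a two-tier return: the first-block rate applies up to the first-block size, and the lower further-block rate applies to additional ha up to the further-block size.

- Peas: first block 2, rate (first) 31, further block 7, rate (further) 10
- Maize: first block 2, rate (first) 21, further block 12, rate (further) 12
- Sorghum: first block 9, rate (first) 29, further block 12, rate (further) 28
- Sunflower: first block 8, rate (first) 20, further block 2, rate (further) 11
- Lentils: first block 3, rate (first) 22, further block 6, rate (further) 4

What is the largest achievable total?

Order all 10 blocks by rate: Peas/tier1 31 > Sorghum/tier1 29 > Sorghum/tier2 28 > Lentils/tier1 22 > Maize/tier1 21 > Sunflower/tier1 20 > Maize/tier2 12 > Sunflower/tier2 11 > Peas/tier2 10 > Lentils/tier2 4.
Peas/tier1 (31): +2 — 40 left.
Fill Sorghum tier1 block (9 at 29) — 31 left.
Sorghum/tier2 (28): +12 — 19 left.
Lentils tier1 at 22: fill all 3 — 16 left.
Maize tier1 at 21: fill all 2 — 14 left.
Sunflower tier1 at 20: fill all 8 — 6 left.
6 remain; put them into Maize tier2 at 12.
Total = 31×2 + 29×9 + 28×12 + 22×3 + 21×2 + 20×8 + 12×6 = 999.

999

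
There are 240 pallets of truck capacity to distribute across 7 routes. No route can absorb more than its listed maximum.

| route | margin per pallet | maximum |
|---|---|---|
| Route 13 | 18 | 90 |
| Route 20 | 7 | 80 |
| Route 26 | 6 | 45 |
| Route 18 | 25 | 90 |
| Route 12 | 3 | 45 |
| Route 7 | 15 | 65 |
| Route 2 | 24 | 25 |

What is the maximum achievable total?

4995

Highest margin per pallet first: Route 18 25 > Route 2 24 > Route 13 18 > Route 7 15 > Route 20 7 > Route 26 6 > Route 12 3.
Route 18 takes 90 to reach its cap of 90 → 150 left.
Route 2: +25 to 25 (cap) → 125 left.
Give Route 13 90 to hit its cap of 90 → 35 left.
Only 35 left; Route 7 takes them to reach 35.
Total = 18×90 + 25×90 + 15×35 + 24×25 = 4995.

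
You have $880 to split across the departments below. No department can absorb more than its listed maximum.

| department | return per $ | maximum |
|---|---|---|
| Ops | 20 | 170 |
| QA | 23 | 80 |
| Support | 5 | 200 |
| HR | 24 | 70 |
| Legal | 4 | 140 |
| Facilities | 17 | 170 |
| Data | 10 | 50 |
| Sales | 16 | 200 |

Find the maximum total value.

14210

Highest return per $ first: HR 24 > QA 23 > Ops 20 > Facilities 17 > Sales 16 > Data 10 > Support 5 > Legal 4.
Give HR 70 to hit its cap of 70 — 810 left.
QA takes 80 to reach its cap of 80 — 730 left.
Give Ops 170 to hit its cap of 170 — 560 left.
Facilities: +170 to 170 (cap) — 390 left.
Sales takes 200 to reach its cap of 200 — 190 left.
Data takes 50 to reach its cap of 50 — 140 left.
Only 140 left; Support takes them to reach 140.
Total = 20×170 + 23×80 + 5×140 + 24×70 + 17×170 + 10×50 + 16×200 = 14210.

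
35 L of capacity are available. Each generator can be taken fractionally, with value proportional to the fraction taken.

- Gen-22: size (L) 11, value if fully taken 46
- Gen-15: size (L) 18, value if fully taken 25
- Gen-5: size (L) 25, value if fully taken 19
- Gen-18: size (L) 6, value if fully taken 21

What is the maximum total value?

92

Sort by value density: Gen-22 46/11≈4.18, Gen-18 21/6≈3.5, Gen-15 25/18≈1.39, Gen-5 19/25≈0.76.
Gen-22: take in full, 11 L for value 46 ; 24 left.
Take all of Gen-18 (6 L, value 21) ; 18 L left.
Gen-15: take in full, 18 L for value 25 ; 0 left.
Total value = 92.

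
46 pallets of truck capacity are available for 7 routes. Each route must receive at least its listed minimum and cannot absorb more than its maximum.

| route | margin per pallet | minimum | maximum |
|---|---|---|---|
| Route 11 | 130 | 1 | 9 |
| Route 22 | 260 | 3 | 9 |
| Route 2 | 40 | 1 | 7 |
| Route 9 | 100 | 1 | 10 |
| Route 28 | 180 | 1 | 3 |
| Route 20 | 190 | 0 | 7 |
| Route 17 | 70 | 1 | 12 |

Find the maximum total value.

6910

Meeting every minimum uses 1+3+1+1+1+0+1 = 8 pallets, leaving 38.
Rank by margin per pallet: Route 22 260 > Route 20 190 > Route 28 180 > Route 11 130 > Route 9 100 > Route 17 70 > Route 2 40.
Route 22: +6 to 9 (cap) — 32 left.
Give Route 20 7 more to hit its cap of 7 — 25 left.
Route 28: +2 to 3 (cap) — 23 left.
Route 11: +8 to 9 (cap) — 15 left.
Give Route 9 9 more to hit its cap of 10 — 6 left.
Route 17: +6 (room for 11) → 7. Pool exhausted.
Total = 130×9 + 260×9 + 40×1 + 100×10 + 180×3 + 190×7 + 70×7 = 6910.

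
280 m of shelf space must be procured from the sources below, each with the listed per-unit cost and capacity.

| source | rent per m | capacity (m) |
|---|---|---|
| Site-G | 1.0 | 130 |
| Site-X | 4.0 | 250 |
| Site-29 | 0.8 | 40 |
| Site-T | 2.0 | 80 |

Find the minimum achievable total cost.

442

Cheapest first:
Site-29 (0.8): use full 40 → 240 m to go.
Site-G (1.0): use full 130 → 110 m to go.
Take 80 from Site-T at 2.0 → need 30 more.
Site-X (4.0): take the remaining 30 → done.
Cost = 40×0.8 + 130×1.0 + 80×2.0 + 30×4.0 = 442.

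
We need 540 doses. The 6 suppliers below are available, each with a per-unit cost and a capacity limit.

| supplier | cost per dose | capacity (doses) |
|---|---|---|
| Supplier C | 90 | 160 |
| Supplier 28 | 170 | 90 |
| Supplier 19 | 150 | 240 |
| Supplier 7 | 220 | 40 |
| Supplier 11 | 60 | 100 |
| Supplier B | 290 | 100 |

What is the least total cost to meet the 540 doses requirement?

Cheapest first:
Supplier 11 at 60: take all 100 doses → 440 still needed.
Supplier C at 90: take all 160 doses → 280 still needed.
Supplier 19 (150): use full 240 → 40 doses to go.
Supplier 28 at 170: take 40 of its 90 → requirement met.
Supplier 7, Supplier B: unused.
Cost = 100×60 + 160×90 + 240×150 + 40×170 = 63200.

63200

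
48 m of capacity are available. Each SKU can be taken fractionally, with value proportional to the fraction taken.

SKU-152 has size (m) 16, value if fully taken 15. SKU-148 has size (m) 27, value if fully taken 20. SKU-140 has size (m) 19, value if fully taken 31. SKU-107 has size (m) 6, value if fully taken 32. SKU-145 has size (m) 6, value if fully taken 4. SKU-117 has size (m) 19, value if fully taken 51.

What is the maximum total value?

Best value per unit of size first: SKU-107 32/6≈5.33, SKU-117 51/19≈2.68, SKU-140 31/19≈1.63, SKU-152 15/16≈0.938, SKU-148 20/27≈0.741, SKU-145 4/6≈0.667.
Take all of SKU-107 (6 m, value 32) → 42 m left.
All 19 m of SKU-117 fit (value 51) → 23 remain.
All 19 m of SKU-140 fit (value 31) → 4 remain.
4 m left: a 4/16 share of SKU-152 gives 15×4/16 = 3.75.
Total value = 117.75.

117.75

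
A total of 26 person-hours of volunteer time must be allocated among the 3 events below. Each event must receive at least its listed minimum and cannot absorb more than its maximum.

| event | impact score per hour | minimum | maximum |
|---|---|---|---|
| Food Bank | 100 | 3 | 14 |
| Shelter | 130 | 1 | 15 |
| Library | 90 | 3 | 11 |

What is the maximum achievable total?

3020

Meeting every minimum uses 3+1+3 = 7 person-hours, leaving 19.
Highest impact score per hour first: Shelter 130 > Food Bank 100 > Library 90.
Shelter takes 14 more to reach its cap of 15 — 5 left.
Food Bank has room for 11 more but only 5 remain, so it gets 8.
Total = 100×8 + 130×15 + 90×3 = 3020.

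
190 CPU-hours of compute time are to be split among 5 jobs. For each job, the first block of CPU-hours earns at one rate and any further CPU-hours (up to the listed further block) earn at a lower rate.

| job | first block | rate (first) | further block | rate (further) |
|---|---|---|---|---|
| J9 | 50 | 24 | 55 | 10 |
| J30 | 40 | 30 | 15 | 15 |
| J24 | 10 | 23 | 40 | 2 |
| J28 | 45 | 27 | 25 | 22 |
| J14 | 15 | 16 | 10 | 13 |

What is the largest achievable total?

Order all 10 blocks by rate: J30/tier1 30 > J28/tier1 27 > J9/tier1 24 > J24/tier1 23 > J28/tier2 22 > J14/tier1 16 > J30/tier2 15 > J14/tier2 13 > J9/tier2 10 > J24/tier2 2.
J30 tier1 at 30: fill all 40 ; 150 left.
J28/tier1 (27): +45 ; 105 left.
J9 tier1 at 24: fill all 50 ; 55 left.
Fill J24 tier1 block (10 at 23) ; 45 left.
J28/tier2 (22): +25 ; 20 left.
J14/tier1 (16): +15 ; 5 left.
5 remain; put them into J30 tier2 at 15.
Total = 30×40 + 27×45 + 24×50 + 23×10 + 22×25 + 16×15 + 15×5 = 4710.

4710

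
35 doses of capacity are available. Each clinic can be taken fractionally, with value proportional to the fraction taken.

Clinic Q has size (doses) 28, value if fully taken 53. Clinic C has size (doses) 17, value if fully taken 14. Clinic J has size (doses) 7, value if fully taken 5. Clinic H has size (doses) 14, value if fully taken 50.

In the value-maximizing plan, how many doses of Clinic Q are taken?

Sort by value density: Clinic H 50/14≈3.57, Clinic Q 53/28≈1.89, Clinic C 14/17≈0.824, Clinic J 5/7≈0.714.
Clinic H: take in full, 14 doses for value 50 → 21 left.
Fill the last 21 doses with part of Clinic Q: 21/28 of it earns 39.75.

21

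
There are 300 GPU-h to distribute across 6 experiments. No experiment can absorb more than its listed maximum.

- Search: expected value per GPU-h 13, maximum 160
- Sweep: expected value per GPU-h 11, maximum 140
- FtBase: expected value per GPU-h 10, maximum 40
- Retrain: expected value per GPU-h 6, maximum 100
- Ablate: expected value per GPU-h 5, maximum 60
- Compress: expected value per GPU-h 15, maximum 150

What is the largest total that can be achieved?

4200

Order the experiments by expected value per GPU-h: Compress 15 > Search 13 > Sweep 11 > FtBase 10 > Retrain 6 > Ablate 5.
Give Compress 150 to hit its cap of 150 → 150 left.
Search: +150 (room for 160) → 150. Pool exhausted.
Total = 13×150 + 15×150 = 4200.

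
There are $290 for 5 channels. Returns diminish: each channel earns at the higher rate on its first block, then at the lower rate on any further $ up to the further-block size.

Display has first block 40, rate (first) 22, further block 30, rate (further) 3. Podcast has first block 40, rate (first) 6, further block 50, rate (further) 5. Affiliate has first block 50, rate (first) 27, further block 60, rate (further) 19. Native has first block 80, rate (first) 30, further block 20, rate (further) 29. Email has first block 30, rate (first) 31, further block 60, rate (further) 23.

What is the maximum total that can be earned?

Treat each block as its own option and order by rate: Email/first 31 > Native/first 30 > Native/second 29 > Affiliate/first 27 > Email/second 23 > Display/first 22 > Affiliate/second 19 > Podcast/first 6 > Podcast/second 5 > Display/second 3.
Email/first (31): +30 ; 260 left.
Native first at 30: fill all 80 ; 180 left.
Fill Native second block (20 at 29) ; 160 left.
Affiliate first at 27: fill all 50 ; 110 left.
Email/second (23): +60 ; 50 left.
Display/first (22): +40 ; 10 left.
Affiliate/second: +10 of 60 at 19; pool empty.
Total = 31×30 + 30×80 + 29×20 + 27×50 + 23×60 + 22×40 + 19×10 = 7710.

7710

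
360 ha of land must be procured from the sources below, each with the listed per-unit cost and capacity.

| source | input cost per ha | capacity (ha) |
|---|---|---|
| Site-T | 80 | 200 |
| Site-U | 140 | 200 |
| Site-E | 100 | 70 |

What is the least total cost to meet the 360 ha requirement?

Fill from the cheapest source first.
Site-T (80): use full 200 — 160 ha to go.
Take 70 from Site-E at 100 — need 90 more.
Site-U (140): take the remaining 90 — done.
Cost = 200×80 + 70×100 + 90×140 = 35600.

35600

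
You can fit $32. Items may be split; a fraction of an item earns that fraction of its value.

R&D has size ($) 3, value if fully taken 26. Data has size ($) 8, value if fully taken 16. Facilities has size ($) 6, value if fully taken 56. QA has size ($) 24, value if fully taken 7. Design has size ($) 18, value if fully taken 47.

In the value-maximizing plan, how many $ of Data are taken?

Rank by value-to-size ratio: Facilities 56/6≈9.33, R&D 26/3≈8.67, Design 47/18≈2.61, Data 16/8≈2, QA 7/24≈0.292.
All 6 $ of Facilities fit (value 56) ; 26 remain.
Take all of R&D (3 $, value 26) ; 23 $ left.
All 18 $ of Design fit (value 47) ; 5 remain.
5 $ left: a 5/8 share of Data gives 16×5/8 = 10.

5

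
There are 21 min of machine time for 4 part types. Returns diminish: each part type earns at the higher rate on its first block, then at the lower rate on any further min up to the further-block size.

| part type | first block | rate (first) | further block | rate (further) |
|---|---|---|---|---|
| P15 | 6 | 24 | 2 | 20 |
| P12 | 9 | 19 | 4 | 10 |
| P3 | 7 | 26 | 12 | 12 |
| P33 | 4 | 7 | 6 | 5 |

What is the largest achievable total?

480

Treat each block as its own option and order by rate: P3/T1 26 > P15/T1 24 > P15/T2 20 > P12/T1 19 > P3/T2 12 > P12/T2 10 > P33/T1 7 > P33/T2 5.
P3/T1 (26): +7 — 14 left.
P15 T1 at 24: fill all 6 — 8 left.
P15 T2 at 20: fill all 2 — 6 left.
6 remain; put them into P12 T1 at 19.
Total = 26×7 + 24×6 + 20×2 + 19×6 = 480.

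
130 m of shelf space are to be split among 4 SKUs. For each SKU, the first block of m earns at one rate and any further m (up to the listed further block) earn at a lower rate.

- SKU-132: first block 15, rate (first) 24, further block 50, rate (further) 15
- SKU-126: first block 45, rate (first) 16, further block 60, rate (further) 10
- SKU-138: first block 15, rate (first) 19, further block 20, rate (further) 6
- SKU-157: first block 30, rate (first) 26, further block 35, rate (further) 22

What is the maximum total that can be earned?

2755

Treat each block as its own option and order by rate: SKU-157/tier1 26 > SKU-132/tier1 24 > SKU-157/tier2 22 > SKU-138/tier1 19 > SKU-126/tier1 16 > SKU-132/tier2 15 > SKU-126/tier2 10 > SKU-138/tier2 6.
SKU-157/tier1 (26): +30 — 100 left.
SKU-132/tier1 (24): +15 — 85 left.
SKU-157/tier2 (22): +35 — 50 left.
SKU-138 tier1 at 19: fill all 15 — 35 left.
35 remain; put them into SKU-126 tier1 at 16.
Total = 26×30 + 24×15 + 22×35 + 19×15 + 16×35 = 2755.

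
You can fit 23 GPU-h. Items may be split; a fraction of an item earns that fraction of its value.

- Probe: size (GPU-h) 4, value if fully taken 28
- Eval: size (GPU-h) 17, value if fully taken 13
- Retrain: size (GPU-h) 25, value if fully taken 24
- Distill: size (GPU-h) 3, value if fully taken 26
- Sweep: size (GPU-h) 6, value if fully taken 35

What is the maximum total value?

98.6

Best value per unit of size first: Distill 26/3≈8.67, Probe 28/4≈7, Sweep 35/6≈5.83, Retrain 24/25≈0.96, Eval 13/17≈0.765.
All 3 GPU-h of Distill fit (value 26) ; 20 remain.
Take all of Probe (4 GPU-h, value 28) ; 16 GPU-h left.
Sweep: take in full, 6 GPU-h for value 35 ; 10 left.
10 GPU-h left: a 10/25 share of Retrain gives 24×10/25 = 9.6.
Total value = 98.6.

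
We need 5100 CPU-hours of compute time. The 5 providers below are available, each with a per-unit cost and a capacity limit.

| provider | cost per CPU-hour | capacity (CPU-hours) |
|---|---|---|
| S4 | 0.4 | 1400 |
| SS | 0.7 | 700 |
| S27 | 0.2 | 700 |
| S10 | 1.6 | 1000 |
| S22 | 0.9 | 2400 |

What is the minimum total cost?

3260

Use providers in increasing cost order.
Take 700 from S27 at 0.2 ; need 4400 more.
Take 1400 from S4 at 0.4 ; need 3000 more.
Take 700 from SS at 0.7 ; need 2300 more.
S22 at 0.9: take 2300 of its 2400 ; requirement met.
S10: unused.
Cost = 700×0.2 + 1400×0.4 + 700×0.7 + 2300×0.9 = 3260.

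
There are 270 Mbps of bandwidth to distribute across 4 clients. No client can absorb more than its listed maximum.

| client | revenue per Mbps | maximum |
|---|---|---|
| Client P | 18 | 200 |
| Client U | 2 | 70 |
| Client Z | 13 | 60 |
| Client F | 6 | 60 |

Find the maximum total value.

4440

Order the clients by revenue per Mbps: Client P 18 > Client Z 13 > Client F 6 > Client U 2.
Client P: +200 to 200 (cap) — 70 left.
Give Client Z 60 to hit its cap of 60 — 10 left.
Client F: +10 (room for 60) → 10. Pool exhausted.
Total = 18×200 + 13×60 + 6×10 = 4440.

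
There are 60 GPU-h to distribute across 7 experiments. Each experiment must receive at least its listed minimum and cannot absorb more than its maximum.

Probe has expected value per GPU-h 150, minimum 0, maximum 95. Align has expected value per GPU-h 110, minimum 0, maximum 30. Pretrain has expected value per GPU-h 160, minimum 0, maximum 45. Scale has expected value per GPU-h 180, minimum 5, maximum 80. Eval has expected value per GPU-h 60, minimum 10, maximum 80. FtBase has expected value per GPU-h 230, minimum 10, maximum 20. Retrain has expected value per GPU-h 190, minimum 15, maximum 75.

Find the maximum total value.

Meeting every minimum uses 0+0+0+5+10+10+15 = 40 GPU-h, leaving 20.
Highest expected value per GPU-h first: FtBase 230 > Retrain 190 > Scale 180 > Pretrain 160 > Probe 150 > Align 110 > Eval 60.
FtBase takes 10 more to reach its cap of 20 → 10 left.
Only 10 left; Retrain takes them to reach 25.
Total = 180×5 + 60×10 + 230×20 + 190×25 = 10850.

10850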